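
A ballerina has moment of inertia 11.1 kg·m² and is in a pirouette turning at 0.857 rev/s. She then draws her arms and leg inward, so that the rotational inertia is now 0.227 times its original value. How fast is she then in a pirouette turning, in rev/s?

Angular momentum about the spin axis is conserved since the torque about it is zero.
I₂ = 0.227 × 11.1 = 2.520 kg·m².
ω₂ = I₁ω₁ / I₂ = (11.10)(0.857 rev/s) / (2.520) = 3.775 rev/s.

ω₂ ≈ 3.78 rev/s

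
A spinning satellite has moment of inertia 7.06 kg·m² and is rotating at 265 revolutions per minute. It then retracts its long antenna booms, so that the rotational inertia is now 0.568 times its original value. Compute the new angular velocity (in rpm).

No external torque acts about the spin axis, so angular momentum is conserved.
I₂ = 0.568 × 7.06 = 4.010 kg·m².
ω₂ = I₁ω₁ / I₂ = (7.060)(265 rpm) / (4.010) = 466.5 rpm.

ω₂ ≈ 467 rpm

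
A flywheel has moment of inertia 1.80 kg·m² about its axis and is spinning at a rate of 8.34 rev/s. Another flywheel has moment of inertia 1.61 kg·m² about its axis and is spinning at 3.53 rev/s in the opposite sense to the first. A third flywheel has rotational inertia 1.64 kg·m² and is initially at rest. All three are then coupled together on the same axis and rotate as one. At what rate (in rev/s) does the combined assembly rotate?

The coupling torques are internal; angular momentum about the shared axis is conserved.
Taking A's sense as positive: L = (1.800)(8.34) − (1.610)(3.53) = 9.329 kg·m²·rev/s.
Combined I = 1.800 + 1.610 + 1.640 = 5.050 kg·m².
ω_f = L / I = 9.329 / 5.050 = 1.847 rev/s.

|ω_f| ≈ 1.85 rev/s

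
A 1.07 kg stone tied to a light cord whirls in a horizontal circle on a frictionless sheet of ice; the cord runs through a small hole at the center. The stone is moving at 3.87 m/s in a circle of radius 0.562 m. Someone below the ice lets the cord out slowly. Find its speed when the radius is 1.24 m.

v₂ ≈ 1.75 m/s

The only horizontal force on the mass is along the cord (radial), so it exerts no torque about the hole and angular momentum m v r is conserved.
v₂ = v₁ r₁ / r₂ = (3.87)(0.562) / (1.24) = 1.754 m/s.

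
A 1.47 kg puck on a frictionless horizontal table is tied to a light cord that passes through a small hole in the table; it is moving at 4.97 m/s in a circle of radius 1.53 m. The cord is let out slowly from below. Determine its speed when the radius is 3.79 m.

The only horizontal force on the mass is along the cord (radial), so it exerts no torque about the hole and angular momentum m v r is conserved.
v₂ = v₁ r₁ / r₂ = (4.97)(1.53) / (3.79) = 2.006 m/s.

v₂ ≈ 2.01 m/s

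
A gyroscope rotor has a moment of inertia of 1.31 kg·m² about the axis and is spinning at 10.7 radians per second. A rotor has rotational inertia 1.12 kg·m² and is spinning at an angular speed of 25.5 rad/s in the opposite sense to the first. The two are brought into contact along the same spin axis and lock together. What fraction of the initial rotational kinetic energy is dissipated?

No external torque acts about the common axis, so total angular momentum is conserved.
Taking A's sense as positive: L = (1.310)(10.7) − (1.120)(25.5) = -14.54 kg·m²·rad/s.
Combined I = 1.310 + 1.120 = 2.430 kg·m².
ω_f = L / I = -14.54 / 2.430 = -5.985 rad/s.
KE_i = ½ΣIω² = 439.1 J; KE_f = ½(2.430)(5.985)² = 43.52 J.
Fraction dissipated = (KE_i − KE_f)/KE_i = 0.9009.

fraction ≈ 0.901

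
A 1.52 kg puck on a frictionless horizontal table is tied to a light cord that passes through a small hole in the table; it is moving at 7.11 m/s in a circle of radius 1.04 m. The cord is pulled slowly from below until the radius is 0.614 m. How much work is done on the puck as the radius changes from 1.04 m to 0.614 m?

Central (radial) force ⇒ zero torque about the center ⇒ m v r is constant.
v₂ = v₁ r₁ / r₂ = (7.11)(1.04) / (0.614) = 12.04 m/s.
W = ΔKE = ½m(v₂² − v₁²) = 71.81 J.

W ≈ 71.8 J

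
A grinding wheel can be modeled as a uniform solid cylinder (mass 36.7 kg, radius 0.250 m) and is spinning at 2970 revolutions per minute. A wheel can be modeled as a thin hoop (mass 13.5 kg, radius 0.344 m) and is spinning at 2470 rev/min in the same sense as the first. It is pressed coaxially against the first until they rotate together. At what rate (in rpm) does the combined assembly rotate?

|ω_f| ≈ 2680 rpm

No external torque acts about the common axis, so total angular momentum is conserved.
Moments of inertia: I_A = ½(36.7)(0.250)² = 1.147 kg·m²; I_B = (13.5)(0.344)² = 1.598 kg·m².
Taking A's sense as positive: L = (1.147)(2970) + (1.598)(2470) = 7352 kg·m²·rpm.
Combined I = 1.147 + 1.598 = 2.744 kg·m².
ω_f = L / I = 7352 / 2.744 = 2679 rpm.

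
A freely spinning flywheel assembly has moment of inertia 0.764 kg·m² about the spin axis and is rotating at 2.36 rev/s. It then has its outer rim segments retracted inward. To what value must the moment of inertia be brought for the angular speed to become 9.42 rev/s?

I₂ ≈ 0.191 kg·m²

Angular momentum about the spin axis is conserved since the torque about it is zero.
I₂ = I₁ω₁ / ω₂ = (0.764)(2.36) / (9.42) = 0.1914 kg·m².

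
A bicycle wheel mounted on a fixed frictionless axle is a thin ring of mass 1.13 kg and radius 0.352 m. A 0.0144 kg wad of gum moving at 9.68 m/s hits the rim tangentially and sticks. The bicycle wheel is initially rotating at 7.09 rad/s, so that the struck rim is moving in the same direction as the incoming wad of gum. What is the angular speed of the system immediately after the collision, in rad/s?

|ω_f| ≈ 7.35 rad/s

About the axle the impulsive forces during the collision are internal, so angular momentum about that axis is conserved.
I_p = (1.13)(0.352)² = 0.1400 kg·m². Taking the sense of the wad of gum's angular momentum as positive, L_{wad} = m v R = (0.0144)(9.68)(0.352) = 0.04907 kg·m²/s.
L_i = +I_p ω_p + m v R = +(0.1400)(7.09) + 0.04907 = 1.042 kg·m²/s.
After sticking, I_f = I_p + m R² = 0.1400 + (0.0144)(0.352)² = 0.1418 kg·m².
ω_f = L_i / I_f = 1.042 / 0.1418 = 7.347 rad/s.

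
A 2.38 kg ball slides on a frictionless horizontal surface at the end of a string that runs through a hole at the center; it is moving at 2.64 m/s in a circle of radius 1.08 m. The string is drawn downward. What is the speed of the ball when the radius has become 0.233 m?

The only horizontal force on the mass is along the cord (radial), so it exerts no torque about the hole and angular momentum m v r is conserved.
v₂ = v₁ r₁ / r₂ = (2.64)(1.08) / (0.233) = 12.24 m/s.

v₂ ≈ 12.2 m/s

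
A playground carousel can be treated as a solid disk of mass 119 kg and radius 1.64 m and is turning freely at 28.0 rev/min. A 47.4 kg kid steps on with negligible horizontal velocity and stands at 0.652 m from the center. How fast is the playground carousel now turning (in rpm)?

ω_f ≈ 24.9 rpm

No external torque acts about the center; L_before = L_after.
I_p = ½(119)(1.64)² = 160.0 kg·m².
Added inertia Σmr² = (47.4)(0.652)² = 20.15 kg·m²; I_f = 160.0 + 20.15 = 180.2 kg·m².
ω_f = I_p ω_i / I_f = (160.0)(28.0) / 180.2 = 24.87 rpm.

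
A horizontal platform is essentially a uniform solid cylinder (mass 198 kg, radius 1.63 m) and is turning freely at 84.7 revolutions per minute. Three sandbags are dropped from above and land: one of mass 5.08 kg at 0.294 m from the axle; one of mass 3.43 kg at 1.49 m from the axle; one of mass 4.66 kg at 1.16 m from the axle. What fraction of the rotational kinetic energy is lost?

fraction ≈ 0.0516

No external torque acts about the axle; L_before = L_after.
I_p = ½(198)(1.63)² = 263.0 kg·m².
Added inertia Σmr² = (5.08)(0.294)² + (3.43)(1.49)² + (4.66)(1.16)² = 14.32 kg·m²; I_f = 263.0 + 14.32 = 277.4 kg·m².
ω_f = I_p ω_i / I_f = (263.0)(84.7) / 277.4 = 80.33 rpm.
KE_i = ½(263.0)(8.870 rad/s)² = 10350 J; KE_f = ½(277.4)(8.412)² = 9812 J.
Fraction lost = 0.05165.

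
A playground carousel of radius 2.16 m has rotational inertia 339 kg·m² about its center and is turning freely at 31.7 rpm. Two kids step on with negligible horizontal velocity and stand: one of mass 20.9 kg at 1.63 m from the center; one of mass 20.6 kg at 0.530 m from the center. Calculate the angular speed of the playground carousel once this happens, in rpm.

ω_f ≈ 26.8 rpm

No external torque acts about the center; L_before = L_after.
Added inertia Σmr² = (20.9)(1.63)² + (20.6)(0.530)² = 61.32 kg·m²; I_f = 339.0 + 61.32 = 400.3 kg·m².
ω_f = I_p ω_i / I_f = (339.0)(31.7) / 400.3 = 26.84 rpm.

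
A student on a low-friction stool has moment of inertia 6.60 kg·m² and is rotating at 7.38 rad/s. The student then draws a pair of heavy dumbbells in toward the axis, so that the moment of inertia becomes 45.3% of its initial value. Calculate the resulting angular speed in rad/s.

ω₂ ≈ 16.3 rad/s

Angular momentum about the spin axis is conserved since the torque about it is zero.
I₂ = 0.453 × 6.60 = 2.990 kg·m².
ω₂ = I₁ω₁ / I₂ = (6.600)(7.38 rad/s) / (2.990) = 16.29 rad/s.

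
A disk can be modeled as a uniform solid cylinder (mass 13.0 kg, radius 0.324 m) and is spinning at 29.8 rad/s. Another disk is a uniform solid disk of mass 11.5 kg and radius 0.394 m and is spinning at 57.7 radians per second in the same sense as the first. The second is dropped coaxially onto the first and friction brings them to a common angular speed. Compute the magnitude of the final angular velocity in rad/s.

|ω_f| ≈ 45.6 rad/s

No external torque acts about the common axis, so total angular momentum is conserved.
Moments of inertia: I_A = ½(13.0)(0.324)² = 0.6823 kg·m²; I_B = ½(11.5)(0.394)² = 0.8926 kg·m².
Taking A's sense as positive: L = (0.6823)(29.8) + (0.8926)(57.7) = 71.84 kg·m²·rad/s.
Combined I = 0.6823 + 0.8926 = 1.575 kg·m².
ω_f = L / I = 71.84 / 1.575 = 45.61 rad/s.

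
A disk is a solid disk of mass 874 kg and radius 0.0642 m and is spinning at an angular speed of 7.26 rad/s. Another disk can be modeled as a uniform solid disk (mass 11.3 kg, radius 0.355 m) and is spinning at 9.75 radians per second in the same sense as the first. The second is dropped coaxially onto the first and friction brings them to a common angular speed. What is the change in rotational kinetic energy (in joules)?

ΔKE ≈ -1.58 J

No external torque acts about the common axis, so total angular momentum is conserved.
Moments of inertia: I_A = ½(874)(0.0642)² = 1.801 kg·m²; I_B = ½(11.3)(0.355)² = 0.7120 kg·m².
Taking A's sense as positive: L = (1.801)(7.26) + (0.7120)(9.75) = 20.02 kg·m²·rad/s.
Combined I = 1.801 + 0.7120 = 2.513 kg·m².
ω_f = L / I = 20.02 / 2.513 = 7.965 rad/s.
KE_i = ½ΣIω² = 81.31 J; KE_f = ½(2.513)(7.965)² = 79.73 J.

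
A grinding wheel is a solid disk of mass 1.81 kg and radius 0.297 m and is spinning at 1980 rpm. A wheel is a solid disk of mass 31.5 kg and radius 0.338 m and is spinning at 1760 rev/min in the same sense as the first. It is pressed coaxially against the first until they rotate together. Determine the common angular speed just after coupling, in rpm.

|ω_f| ≈ 1770 rpm

The coupling torques are internal; angular momentum about the shared axis is conserved.
Moments of inertia: I_A = ½(1.81)(0.297)² = 0.07983 kg·m²; I_B = ½(31.5)(0.338)² = 1.799 kg·m².
Taking A's sense as positive: L = (0.07983)(1980) + (1.799)(1760) = 3325 kg·m²·rpm.
Combined I = 0.07983 + 1.799 = 1.879 kg·m².
ω_f = L / I = 3325 / 1.879 = 1769 rpm.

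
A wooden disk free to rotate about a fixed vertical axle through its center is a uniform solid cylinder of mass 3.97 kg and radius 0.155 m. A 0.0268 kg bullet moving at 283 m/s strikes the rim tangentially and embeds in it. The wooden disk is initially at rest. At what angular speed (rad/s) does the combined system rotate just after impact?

About the axle the impulsive forces during the collision are internal, so angular momentum about that axis is conserved.
I_p = ½(3.97)(0.155)² = 0.04769 kg·m². Taking the sense of the bullet's angular momentum as positive, L_{bullet} = m v R = (0.0268)(283)(0.155) = 1.176 kg·m²/s.
L_i = 0 + 1.176 = 1.176 kg·m²/s.
After sticking, I_f = I_p + m R² = 0.04769 + (0.0268)(0.155)² = 0.04833 kg·m².
ω_f = L_i / I_f = 1.176 / 0.04833 = 24.32 rad/s.

|ω_f| ≈ 24.3 rad/s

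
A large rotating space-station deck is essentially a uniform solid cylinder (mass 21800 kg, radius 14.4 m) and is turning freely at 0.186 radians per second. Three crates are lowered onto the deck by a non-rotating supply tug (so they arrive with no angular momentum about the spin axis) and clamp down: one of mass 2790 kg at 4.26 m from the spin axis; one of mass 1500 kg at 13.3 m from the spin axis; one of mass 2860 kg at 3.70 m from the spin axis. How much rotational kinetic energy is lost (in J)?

The added mass arrives with no angular momentum about the spin axis, and any external torque about the spin axis is negligible, so the system's angular momentum is conserved.
I_p = ½(21800)(14.4)² = 2.260e+06 kg·m².
Added inertia Σmr² = (2790)(4.26)² + (1500)(13.3)² + (2860)(3.70)² = 3.551e+05 kg·m²; I_f = 2.260e+06 + 3.551e+05 = 2.615e+06 kg·m².
ω_f = I_p ω_i / I_f = (2.260e+06)(0.186) / 2.615e+06 = 0.1607 rad/s.
KE_i = ½(2.260e+06)(0.1860 rad/s)² = 39100 J; KE_f = ½(2.615e+06)(0.1607)² = 33790 J.

energy lost ≈ 5310 J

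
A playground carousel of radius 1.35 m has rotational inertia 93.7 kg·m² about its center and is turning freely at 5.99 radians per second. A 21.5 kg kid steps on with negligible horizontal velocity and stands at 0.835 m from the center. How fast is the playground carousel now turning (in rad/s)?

No external torque acts about the center; L_before = L_after.
Added inertia Σmr² = (21.5)(0.835)² = 14.99 kg·m²; I_f = 93.70 + 14.99 = 108.7 kg·m².
ω_f = I_p ω_i / I_f = (93.70)(5.99) / 108.7 = 5.164 rad/s.

ω_f ≈ 5.16 rad/s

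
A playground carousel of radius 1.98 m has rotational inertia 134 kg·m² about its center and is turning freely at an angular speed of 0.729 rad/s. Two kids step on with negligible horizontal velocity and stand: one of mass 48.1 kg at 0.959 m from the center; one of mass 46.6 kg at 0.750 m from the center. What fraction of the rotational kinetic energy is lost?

fraction ≈ 0.345

No external torque acts about the center; L_before = L_after.
Added inertia Σmr² = (48.1)(0.959)² + (46.6)(0.750)² = 70.45 kg·m²; I_f = 134.0 + 70.45 = 204.4 kg·m².
ω_f = I_p ω_i / I_f = (134.0)(0.729) / 204.4 = 0.4778 rad/s.
KE_i = ½(134.0)(0.7290 rad/s)² = 35.61 J; KE_f = ½(204.4)(0.4778)² = 23.34 J.
Fraction lost = 0.3446.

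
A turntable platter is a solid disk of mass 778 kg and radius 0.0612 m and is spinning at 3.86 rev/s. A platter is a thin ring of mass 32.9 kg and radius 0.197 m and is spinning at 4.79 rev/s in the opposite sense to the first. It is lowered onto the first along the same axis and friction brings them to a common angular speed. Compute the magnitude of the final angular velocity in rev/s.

|ω_f| ≈ 0.180 rev/s

No external torque acts about the common axis, so total angular momentum is conserved.
Moments of inertia: I_A = ½(778)(0.0612)² = 1.457 kg·m²; I_B = (32.9)(0.197)² = 1.277 kg·m².
Taking A's sense as positive: L = (1.457)(3.86) − (1.277)(4.79) = -0.4920 kg·m²·rev/s.
Combined I = 1.457 + 1.277 = 2.734 kg·m².
ω_f = L / I = -0.4920 / 2.734 = -0.1800 rev/s.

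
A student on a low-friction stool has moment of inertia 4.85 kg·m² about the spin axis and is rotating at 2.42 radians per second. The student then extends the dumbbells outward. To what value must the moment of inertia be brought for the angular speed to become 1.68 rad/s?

Angular momentum about the spin axis is conserved since the torque about it is zero.
I₂ = I₁ω₁ / ω₂ = (4.85)(2.42) / (1.68) = 6.986 kg·m².

I₂ ≈ 6.99 kg·m²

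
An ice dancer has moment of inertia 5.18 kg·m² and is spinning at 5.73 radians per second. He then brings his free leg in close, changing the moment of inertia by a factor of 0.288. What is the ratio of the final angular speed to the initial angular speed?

ω₂/ω₁ ≈ 3.47

Angular momentum about the spin axis is conserved since the torque about it is zero.
I₂ = 0.288 × 5.18 = 1.492 kg·m².
ω₂/ω₁ = I₁/I₂ = 5.180 / 1.492 = 3.472.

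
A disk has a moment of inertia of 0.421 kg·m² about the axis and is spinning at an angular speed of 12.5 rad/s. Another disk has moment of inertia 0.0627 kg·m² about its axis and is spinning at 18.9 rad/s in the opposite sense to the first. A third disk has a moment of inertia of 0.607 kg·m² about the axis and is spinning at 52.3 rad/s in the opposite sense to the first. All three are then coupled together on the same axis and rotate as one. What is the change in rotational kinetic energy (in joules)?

ΔKE ≈ -523 J

No external torque acts about the common axis, so total angular momentum is conserved.
Taking A's sense as positive: L = (0.4210)(12.5) − (0.06270)(18.9) − (0.6070)(52.3) = -27.67 kg·m²·rad/s.
Combined I = 0.4210 + 0.06270 + 0.6070 = 1.091 kg·m².
ω_f = L / I = -27.67 / 1.091 = -25.37 rad/s.
KE_i = ½ΣIω² = 874.2 J; KE_f = ½(1.091)(25.37)² = 350.9 J.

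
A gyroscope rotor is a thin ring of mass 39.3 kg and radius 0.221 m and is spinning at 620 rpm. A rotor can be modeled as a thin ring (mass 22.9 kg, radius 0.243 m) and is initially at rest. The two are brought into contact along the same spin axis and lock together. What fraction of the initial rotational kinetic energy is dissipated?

fraction ≈ 0.413

The coupling torques are internal; angular momentum about the shared axis is conserved.
Moments of inertia: I_A = (39.3)(0.221)² = 1.919 kg·m²; I_B = (22.9)(0.243)² = 1.352 kg·m².
Taking A's sense as positive: L = (1.919)(620) = 1190 kg·m²·rpm.
Combined I = 1.919 + 1.352 = 3.272 kg·m².
ω_f = L / I = 1190 / 3.272 = 363.7 rpm.
KE_i = ½ΣIω² = 4046 J; KE_f = ½(3.272)(38.09)² = 2374 J.
Fraction dissipated = (KE_i − KE_f)/KE_i = 0.4133.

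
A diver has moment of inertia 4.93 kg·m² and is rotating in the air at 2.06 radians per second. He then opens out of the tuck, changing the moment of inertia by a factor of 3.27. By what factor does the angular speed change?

With no external torque about the axis, L is conserved: I₁ω₁ = I₂ω₂.
I₂ = 3.27 × 4.93 = 16.12 kg·m².
ω₂/ω₁ = I₁/I₂ = 4.930 / 16.12 = 0.3058.

ω₂/ω₁ ≈ 0.306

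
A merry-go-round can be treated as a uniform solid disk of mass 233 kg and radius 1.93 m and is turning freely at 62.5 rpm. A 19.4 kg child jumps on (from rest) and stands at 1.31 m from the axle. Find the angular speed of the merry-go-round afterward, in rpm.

No external torque acts about the axle; L_before = L_after.
I_p = ½(233)(1.93)² = 434.0 kg·m².
Added inertia Σmr² = (19.4)(1.31)² = 33.29 kg·m²; I_f = 434.0 + 33.29 = 467.2 kg·m².
ω_f = I_p ω_i / I_f = (434.0)(62.5) / 467.2 = 58.05 rpm.

ω_f ≈ 58.0 rpm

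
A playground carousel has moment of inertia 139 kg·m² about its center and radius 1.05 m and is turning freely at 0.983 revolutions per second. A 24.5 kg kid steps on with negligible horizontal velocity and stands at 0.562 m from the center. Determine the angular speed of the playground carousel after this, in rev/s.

ω_f ≈ 0.931 rev/s

No external torque acts about the center; L_before = L_after.
Added inertia Σmr² = (24.5)(0.562)² = 7.738 kg·m²; I_f = 139.0 + 7.738 = 146.7 kg·m².
ω_f = I_p ω_i / I_f = (139.0)(0.983) / 146.7 = 0.9312 rev/s.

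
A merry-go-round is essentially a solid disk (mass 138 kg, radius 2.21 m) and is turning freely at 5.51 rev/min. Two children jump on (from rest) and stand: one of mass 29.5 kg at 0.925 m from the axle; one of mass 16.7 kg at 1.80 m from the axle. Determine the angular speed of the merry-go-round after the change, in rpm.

ω_f ≈ 4.46 rpm

No external torque acts about the axle; L_before = L_after.
I_p = ½(138)(2.21)² = 337.0 kg·m².
Added inertia Σmr² = (29.5)(0.925)² + (16.7)(1.80)² = 79.35 kg·m²; I_f = 337.0 + 79.35 = 416.4 kg·m².
ω_f = I_p ω_i / I_f = (337.0)(5.51) / 416.4 = 4.460 rpm.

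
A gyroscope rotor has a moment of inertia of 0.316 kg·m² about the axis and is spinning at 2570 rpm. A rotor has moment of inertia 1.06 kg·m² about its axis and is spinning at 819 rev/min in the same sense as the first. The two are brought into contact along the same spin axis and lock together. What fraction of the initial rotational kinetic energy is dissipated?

The coupling torques are internal; angular momentum about the shared axis is conserved.
Taking A's sense as positive: L = (0.3160)(2570) + (1.060)(819) = 1680 kg·m²·rpm.
Combined I = 0.3160 + 1.060 = 1.376 kg·m².
ω_f = L / I = 1680 / 1.376 = 1221 rpm.
KE_i = ½ΣIω² = 15340 J; KE_f = ½(1.376)(127.9)² = 11250 J.
Fraction dissipated = (KE_i − KE_f)/KE_i = 0.2667.

fraction ≈ 0.267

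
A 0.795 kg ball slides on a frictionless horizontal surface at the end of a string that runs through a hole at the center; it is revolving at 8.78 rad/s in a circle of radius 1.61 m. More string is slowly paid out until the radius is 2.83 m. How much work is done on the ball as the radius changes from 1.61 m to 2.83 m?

W ≈ -53.7 J

The constraining force is radial, so m r² ω about the center is conserved.
ω₂ = ω₁ (r₁/r₂)² = (8.78)(1.61/2.83)² = 2.842 rad/s.
W = ΔKE = ½m(v₂² − v₁²) = -53.72 J.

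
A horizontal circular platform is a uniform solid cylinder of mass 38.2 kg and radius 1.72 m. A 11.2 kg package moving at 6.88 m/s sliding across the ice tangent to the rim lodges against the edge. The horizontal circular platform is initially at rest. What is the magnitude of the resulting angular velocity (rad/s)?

About the central axle the impulsive forces during the collision are internal, so angular momentum about that axis is conserved.
I_p = ½(38.2)(1.72)² = 56.51 kg·m². Taking the sense of the package's angular momentum as positive, L_{package} = m v R = (11.2)(6.88)(1.72) = 132.5 kg·m²/s.
L_i = 0 + 132.5 = 132.5 kg·m²/s.
After sticking, I_f = I_p + m R² = 56.51 + (11.2)(1.72)² = 89.64 kg·m².
ω_f = L_i / I_f = 132.5 / 89.64 = 1.479 rad/s.

|ω_f| ≈ 1.48 rad/s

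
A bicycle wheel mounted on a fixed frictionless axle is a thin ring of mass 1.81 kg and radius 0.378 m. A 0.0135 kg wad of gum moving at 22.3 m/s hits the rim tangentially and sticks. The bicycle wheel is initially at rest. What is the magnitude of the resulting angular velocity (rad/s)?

About the axle the impulsive forces during the collision are internal, so angular momentum about that axis is conserved.
I_p = (1.81)(0.378)² = 0.2586 kg·m². Taking the sense of the wad of gum's angular momentum as positive, L_{wad} = m v R = (0.0135)(22.3)(0.378) = 0.1138 kg·m²/s.
L_i = 0 + 0.1138 = 0.1138 kg·m²/s.
After sticking, I_f = I_p + m R² = 0.2586 + (0.0135)(0.378)² = 0.2605 kg·m².
ω_f = L_i / I_f = 0.1138 / 0.2605 = 0.4368 rad/s.

|ω_f| ≈ 0.437 rad/s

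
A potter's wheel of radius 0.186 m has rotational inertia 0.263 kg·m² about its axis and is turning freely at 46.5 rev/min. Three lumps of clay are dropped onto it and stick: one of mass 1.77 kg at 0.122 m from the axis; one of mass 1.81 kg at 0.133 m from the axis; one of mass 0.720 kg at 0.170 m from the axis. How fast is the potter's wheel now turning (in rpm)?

ω_f ≈ 35.7 rpm

The added mass arrives with no angular momentum about the axis, and any external torque about the axis is negligible, so the system's angular momentum is conserved.
Added inertia Σmr² = (1.77)(0.122)² + (1.81)(0.133)² + (0.720)(0.170)² = 0.07917 kg·m²; I_f = 0.2630 + 0.07917 = 0.3422 kg·m².
ω_f = I_p ω_i / I_f = (0.2630)(46.5) / 0.3422 = 35.74 rpm.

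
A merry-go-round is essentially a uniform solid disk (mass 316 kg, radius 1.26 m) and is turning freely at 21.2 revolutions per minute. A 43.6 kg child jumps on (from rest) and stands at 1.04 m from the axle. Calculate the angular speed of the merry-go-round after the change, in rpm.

No external torque acts about the axle; L_before = L_after.
I_p = ½(316)(1.26)² = 250.8 kg·m².
Added inertia Σmr² = (43.6)(1.04)² = 47.16 kg·m²; I_f = 250.8 + 47.16 = 298.0 kg·m².
ω_f = I_p ω_i / I_f = (250.8)(21.2) / 298.0 = 17.85 rpm.

ω_f ≈ 17.8 rpm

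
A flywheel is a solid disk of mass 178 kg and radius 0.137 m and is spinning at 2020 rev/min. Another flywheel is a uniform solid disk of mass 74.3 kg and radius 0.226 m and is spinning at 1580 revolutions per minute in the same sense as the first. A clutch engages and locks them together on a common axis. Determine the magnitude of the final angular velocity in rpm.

|ω_f| ≈ 1790 rpm

The coupling torques are internal; angular momentum about the shared axis is conserved.
Moments of inertia: I_A = ½(178)(0.137)² = 1.670 kg·m²; I_B = ½(74.3)(0.226)² = 1.897 kg·m².
Taking A's sense as positive: L = (1.670)(2020) + (1.897)(1580) = 6372 kg·m²·rpm.
Combined I = 1.670 + 1.897 = 3.568 kg·m².
ω_f = L / I = 6372 / 3.568 = 1786 rpm.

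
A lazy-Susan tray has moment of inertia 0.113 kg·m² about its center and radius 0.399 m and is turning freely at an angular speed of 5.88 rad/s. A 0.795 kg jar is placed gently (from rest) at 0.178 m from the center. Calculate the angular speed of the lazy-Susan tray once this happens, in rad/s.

ω_f ≈ 4.81 rad/s

No external torque acts about the center; L_before = L_after.
Added inertia Σmr² = (0.795)(0.178)² = 0.02519 kg·m²; I_f = 0.1130 + 0.02519 = 0.1382 kg·m².
ω_f = I_p ω_i / I_f = (0.1130)(5.88) / 0.1382 = 4.808 rad/s.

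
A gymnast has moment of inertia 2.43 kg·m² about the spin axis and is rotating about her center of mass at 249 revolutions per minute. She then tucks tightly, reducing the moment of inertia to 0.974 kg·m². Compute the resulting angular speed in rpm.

ω₂ ≈ 621 rpm

With no external torque about the axis, L is conserved: I₁ω₁ = I₂ω₂.
ω₂ = I₁ω₁ / I₂ = (2.430)(249 rpm) / (0.9740) = 621.2 rpm.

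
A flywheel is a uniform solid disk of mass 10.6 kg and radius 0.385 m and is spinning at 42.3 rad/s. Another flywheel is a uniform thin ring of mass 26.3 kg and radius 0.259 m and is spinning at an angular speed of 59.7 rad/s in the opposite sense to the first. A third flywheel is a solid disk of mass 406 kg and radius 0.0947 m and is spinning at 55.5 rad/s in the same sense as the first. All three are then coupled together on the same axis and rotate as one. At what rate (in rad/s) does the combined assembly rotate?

No external torque acts about the common axis, so total angular momentum is conserved.
Moments of inertia: I_A = ½(10.6)(0.385)² = 0.7856 kg·m²; I_B = (26.3)(0.259)² = 1.764 kg·m²; I_C = ½(406)(0.0947)² = 1.821 kg·m².
Taking A's sense as positive: L = (0.7856)(42.3) − (1.764)(59.7) + (1.821)(55.5) = 28.94 kg·m²·rad/s.
Combined I = 0.7856 + 1.764 + 1.821 = 4.370 kg·m².
ω_f = L / I = 28.94 / 4.370 = 6.623 rad/s.

|ω_f| ≈ 6.62 rad/s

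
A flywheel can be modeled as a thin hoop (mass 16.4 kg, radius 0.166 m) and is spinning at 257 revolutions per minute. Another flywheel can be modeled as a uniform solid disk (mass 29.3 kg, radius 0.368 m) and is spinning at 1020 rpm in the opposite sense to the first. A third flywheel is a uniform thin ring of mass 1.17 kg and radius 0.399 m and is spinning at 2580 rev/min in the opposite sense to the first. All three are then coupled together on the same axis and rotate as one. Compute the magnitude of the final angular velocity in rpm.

|ω_f| ≈ 911 rpm

No external torque acts about the common axis, so total angular momentum is conserved.
Moments of inertia: I_A = (16.4)(0.166)² = 0.4519 kg·m²; I_B = ½(29.3)(0.368)² = 1.984 kg·m²; I_C = (1.17)(0.399)² = 0.1863 kg·m².
Taking A's sense as positive: L = (0.4519)(257) − (1.984)(1020) − (0.1863)(2580) = -2388 kg·m²·rpm.
Combined I = 0.4519 + 1.984 + 0.1863 = 2.622 kg·m².
ω_f = L / I = -2388 / 2.622 = -910.7 rpm.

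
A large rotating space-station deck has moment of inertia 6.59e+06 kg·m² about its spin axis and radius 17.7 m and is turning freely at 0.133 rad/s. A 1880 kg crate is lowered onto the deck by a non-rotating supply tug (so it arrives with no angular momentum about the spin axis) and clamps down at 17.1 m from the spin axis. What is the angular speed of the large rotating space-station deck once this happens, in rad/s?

ω_f ≈ 0.123 rad/s

No external torque acts about the spin axis; L_before = L_after.
Added inertia Σmr² = (1880)(17.1)² = 5.497e+05 kg·m²; I_f = 6.590e+06 + 5.497e+05 = 7.140e+06 kg·m².
ω_f = I_p ω_i / I_f = (6.590e+06)(0.133) / 7.140e+06 = 0.1228 rad/s.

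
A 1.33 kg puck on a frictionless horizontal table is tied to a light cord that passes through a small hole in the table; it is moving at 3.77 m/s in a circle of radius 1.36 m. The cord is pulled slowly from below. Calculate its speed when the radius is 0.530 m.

v₂ ≈ 9.67 m/s

Central (radial) force ⇒ zero torque about the center ⇒ m v r is constant.
v₂ = v₁ r₁ / r₂ = (3.77)(1.36) / (0.530) = 9.674 m/s.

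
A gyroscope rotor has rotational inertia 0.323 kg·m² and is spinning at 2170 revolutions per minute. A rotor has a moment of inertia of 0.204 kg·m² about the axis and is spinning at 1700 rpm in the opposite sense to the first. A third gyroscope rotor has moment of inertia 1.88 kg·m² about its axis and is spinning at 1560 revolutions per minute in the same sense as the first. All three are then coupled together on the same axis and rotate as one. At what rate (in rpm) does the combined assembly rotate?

|ω_f| ≈ 1370 rpm

No external torque acts about the common axis, so total angular momentum is conserved.
Taking A's sense as positive: L = (0.3230)(2170) − (0.2040)(1700) + (1.880)(1560) = 3287 kg·m²·rpm.
Combined I = 0.3230 + 0.2040 + 1.880 = 2.407 kg·m².
ω_f = L / I = 3287 / 2.407 = 1366 rpm.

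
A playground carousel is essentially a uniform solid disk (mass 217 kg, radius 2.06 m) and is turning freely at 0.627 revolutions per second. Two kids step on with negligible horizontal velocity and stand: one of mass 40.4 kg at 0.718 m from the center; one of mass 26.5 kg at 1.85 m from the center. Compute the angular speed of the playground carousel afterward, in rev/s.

The added mass arrives with no angular momentum about the center, and any external torque about the center is negligible, so the system's angular momentum is conserved.
I_p = ½(217)(2.06)² = 460.4 kg·m².
Added inertia Σmr² = (40.4)(0.718)² + (26.5)(1.85)² = 111.5 kg·m²; I_f = 460.4 + 111.5 = 572.0 kg·m².
ω_f = I_p ω_i / I_f = (460.4)(0.627) / 572.0 = 0.5047 rev/s.

ω_f ≈ 0.505 rev/s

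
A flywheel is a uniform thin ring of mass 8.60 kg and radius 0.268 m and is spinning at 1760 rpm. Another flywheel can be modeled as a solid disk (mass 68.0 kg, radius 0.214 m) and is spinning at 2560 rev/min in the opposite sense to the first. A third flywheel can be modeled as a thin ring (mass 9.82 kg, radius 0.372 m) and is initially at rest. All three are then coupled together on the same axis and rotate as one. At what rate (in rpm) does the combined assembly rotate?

No external torque acts about the common axis, so total angular momentum is conserved.
Moments of inertia: I_A = (8.60)(0.268)² = 0.6177 kg·m²; I_B = ½(68.0)(0.214)² = 1.557 kg·m²; I_C = (9.82)(0.372)² = 1.359 kg·m².
Taking A's sense as positive: L = (0.6177)(1760) − (1.557)(2560) = -2899 kg·m²·rpm.
Combined I = 0.6177 + 1.557 + 1.359 = 3.534 kg·m².
ω_f = L / I = -2899 / 3.534 = -820.4 rpm.

|ω_f| ≈ 820 rpm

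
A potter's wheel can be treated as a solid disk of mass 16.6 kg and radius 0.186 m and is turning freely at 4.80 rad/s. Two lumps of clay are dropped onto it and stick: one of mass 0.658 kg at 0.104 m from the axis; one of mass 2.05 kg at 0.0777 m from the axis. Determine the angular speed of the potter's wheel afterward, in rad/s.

ω_f ≈ 4.49 rad/s

No external torque acts about the axis; L_before = L_after.
I_p = ½(16.6)(0.186)² = 0.2871 kg·m².
Added inertia Σmr² = (0.658)(0.104)² + (2.05)(0.0777)² = 0.01949 kg·m²; I_f = 0.2871 + 0.01949 = 0.3066 kg·m².
ω_f = I_p ω_i / I_f = (0.2871)(4.80) / 0.3066 = 4.495 rad/s.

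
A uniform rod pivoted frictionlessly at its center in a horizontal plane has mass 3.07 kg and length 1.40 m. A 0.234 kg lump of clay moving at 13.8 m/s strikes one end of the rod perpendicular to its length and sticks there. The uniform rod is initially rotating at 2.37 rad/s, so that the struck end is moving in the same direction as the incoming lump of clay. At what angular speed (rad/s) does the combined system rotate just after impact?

The axle reaction passes through the pivot and exerts no torque about it; angular momentum about the pivot is conserved through the impact.
I_p = (1/12)(3.07)(1.40)² = 0.5014 kg·m². Taking the sense of the lump of clay's angular momentum as positive, L_{lump} = m v R = (0.234)(13.8)(1.40/2) = 2.260 kg·m²/s.
L_i = +I_p ω_p + m v R = +(0.5014)(2.37) + 2.260 = 3.449 kg·m²/s.
After sticking, I_f = I_p + m R² = 0.5014 + (0.234)(1.40/2)² = 0.6161 kg·m².
ω_f = L_i / I_f = 3.449 / 0.6161 = 5.598 rad/s.

|ω_f| ≈ 5.60 rad/s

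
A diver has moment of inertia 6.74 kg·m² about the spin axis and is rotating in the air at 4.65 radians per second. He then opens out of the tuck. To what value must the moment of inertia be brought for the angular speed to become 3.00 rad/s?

I₂ ≈ 10.4 kg·m²

With no external torque about the axis, L is conserved: I₁ω₁ = I₂ω₂.
I₂ = I₁ω₁ / ω₂ = (6.74)(4.65) / (3.00) = 10.45 kg·m².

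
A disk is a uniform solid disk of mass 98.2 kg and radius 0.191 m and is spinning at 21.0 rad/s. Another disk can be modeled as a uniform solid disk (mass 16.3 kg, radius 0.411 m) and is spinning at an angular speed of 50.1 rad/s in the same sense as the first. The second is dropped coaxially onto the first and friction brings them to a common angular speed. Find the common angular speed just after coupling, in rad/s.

|ω_f| ≈ 33.6 rad/s

The coupling torques are internal; angular momentum about the shared axis is conserved.
Moments of inertia: I_A = ½(98.2)(0.191)² = 1.791 kg·m²; I_B = ½(16.3)(0.411)² = 1.377 kg·m².
Taking A's sense as positive: L = (1.791)(21.0) + (1.377)(50.1) = 106.6 kg·m²·rad/s.
Combined I = 1.791 + 1.377 = 3.168 kg·m².
ω_f = L / I = 106.6 / 3.168 = 33.65 rad/s.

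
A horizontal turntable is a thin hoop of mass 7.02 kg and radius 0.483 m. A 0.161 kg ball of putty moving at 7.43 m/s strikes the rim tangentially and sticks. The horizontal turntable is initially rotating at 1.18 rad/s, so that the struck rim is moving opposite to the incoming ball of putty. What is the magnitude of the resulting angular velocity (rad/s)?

|ω_f| ≈ 0.809 rad/s

About the axle the impulsive forces during the collision are internal, so angular momentum about that axis is conserved.
I_p = (7.02)(0.483)² = 1.638 kg·m². Taking the sense of the ball of putty's angular momentum as positive, L_{ball} = m v R = (0.161)(7.43)(0.483) = 0.5778 kg·m²/s.
L_i = −I_p ω_p + m v R = −(1.638)(1.18) + 0.5778 = -1.355 kg·m²/s.
After sticking, I_f = I_p + m R² = 1.638 + (0.161)(0.483)² = 1.675 kg·m².
ω_f = L_i / I_f = -1.355 / 1.675 = -0.8087 rad/s.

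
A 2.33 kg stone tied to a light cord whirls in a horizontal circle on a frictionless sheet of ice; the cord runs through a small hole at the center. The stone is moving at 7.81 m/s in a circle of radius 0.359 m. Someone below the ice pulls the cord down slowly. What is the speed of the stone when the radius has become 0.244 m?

The only horizontal force on the mass is along the cord (radial), so it exerts no torque about the hole and angular momentum m v r is conserved.
v₂ = v₁ r₁ / r₂ = (7.81)(0.359) / (0.244) = 11.49 m/s.

v₂ ≈ 11.5 m/s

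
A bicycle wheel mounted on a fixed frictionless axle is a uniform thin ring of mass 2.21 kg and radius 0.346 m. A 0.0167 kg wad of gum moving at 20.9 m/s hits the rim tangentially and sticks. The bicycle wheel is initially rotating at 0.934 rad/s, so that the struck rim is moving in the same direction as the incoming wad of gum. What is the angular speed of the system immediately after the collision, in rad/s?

|ω_f| ≈ 1.38 rad/s

The axle reaction passes through the axle and exerts no torque about it; angular momentum about the axle is conserved through the impact.
I_p = (2.21)(0.346)² = 0.2646 kg·m². Taking the sense of the wad of gum's angular momentum as positive, L_{wad} = m v R = (0.0167)(20.9)(0.346) = 0.1208 kg·m²/s.
L_i = +I_p ω_p + m v R = +(0.2646)(0.934) + 0.1208 = 0.3679 kg·m²/s.
After sticking, I_f = I_p + m R² = 0.2646 + (0.0167)(0.346)² = 0.2666 kg·m².
ω_f = L_i / I_f = 0.3679 / 0.2666 = 1.380 rad/s.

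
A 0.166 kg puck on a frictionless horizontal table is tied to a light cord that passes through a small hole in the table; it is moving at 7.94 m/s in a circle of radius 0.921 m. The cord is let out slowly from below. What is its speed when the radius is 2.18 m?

The only horizontal force on the mass is along the cord (radial), so it exerts no torque about the hole and angular momentum m v r is conserved.
v₂ = v₁ r₁ / r₂ = (7.94)(0.921) / (2.18) = 3.354 m/s.

v₂ ≈ 3.35 m/s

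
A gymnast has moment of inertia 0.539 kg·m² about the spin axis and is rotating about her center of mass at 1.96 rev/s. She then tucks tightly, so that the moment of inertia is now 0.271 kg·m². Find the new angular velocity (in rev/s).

No external torque acts about the spin axis, so angular momentum is conserved.
ω₂ = I₁ω₁ / I₂ = (0.5390)(1.96 rev/s) / (0.2710) = 3.898 rev/s.

ω₂ ≈ 3.90 rev/s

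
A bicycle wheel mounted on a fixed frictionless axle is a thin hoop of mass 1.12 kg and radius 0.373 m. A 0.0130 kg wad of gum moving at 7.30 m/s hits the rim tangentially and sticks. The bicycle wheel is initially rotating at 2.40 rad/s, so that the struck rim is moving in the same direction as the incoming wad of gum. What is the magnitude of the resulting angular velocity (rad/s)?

The axle reaction passes through the axle and exerts no torque about it; angular momentum about the axle is conserved through the impact.
I_p = (1.12)(0.373)² = 0.1558 kg·m². Taking the sense of the wad of gum's angular momentum as positive, L_{wad} = m v R = (0.0130)(7.30)(0.373) = 0.03540 kg·m²/s.
L_i = +I_p ω_p + m v R = +(0.1558)(2.40) + 0.03540 = 0.4094 kg·m²/s.
After sticking, I_f = I_p + m R² = 0.1558 + (0.0130)(0.373)² = 0.1576 kg·m².
ω_f = L_i / I_f = 0.4094 / 0.1576 = 2.597 rad/s.

|ω_f| ≈ 2.60 rad/s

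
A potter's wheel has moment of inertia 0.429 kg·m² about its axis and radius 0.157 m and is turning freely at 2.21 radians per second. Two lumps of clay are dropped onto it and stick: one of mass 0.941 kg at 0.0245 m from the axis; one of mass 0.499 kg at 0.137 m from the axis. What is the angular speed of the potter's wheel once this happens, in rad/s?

ω_f ≈ 2.16 rad/s

The added mass arrives with no angular momentum about the axis, and any external torque about the axis is negligible, so the system's angular momentum is conserved.
Added inertia Σmr² = (0.941)(0.0245)² + (0.499)(0.137)² = 0.009931 kg·m²; I_f = 0.4290 + 0.009931 = 0.4389 kg·m².
ω_f = I_p ω_i / I_f = (0.4290)(2.21) / 0.4389 = 2.160 rad/s.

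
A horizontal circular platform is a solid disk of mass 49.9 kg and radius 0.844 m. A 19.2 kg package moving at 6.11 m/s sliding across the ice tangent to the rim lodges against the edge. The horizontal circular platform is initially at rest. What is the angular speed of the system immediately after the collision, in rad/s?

About the central axle the impulsive forces during the collision are internal, so angular momentum about that axis is conserved.
I_p = ½(49.9)(0.844)² = 17.77 kg·m². Taking the sense of the package's angular momentum as positive, L_{package} = m v R = (19.2)(6.11)(0.844) = 99.01 kg·m²/s.
L_i = 0 + 99.01 = 99.01 kg·m²/s.
After sticking, I_f = I_p + m R² = 17.77 + (19.2)(0.844)² = 31.45 kg·m².
ω_f = L_i / I_f = 99.01 / 31.45 = 3.148 rad/s.

|ω_f| ≈ 3.15 rad/s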